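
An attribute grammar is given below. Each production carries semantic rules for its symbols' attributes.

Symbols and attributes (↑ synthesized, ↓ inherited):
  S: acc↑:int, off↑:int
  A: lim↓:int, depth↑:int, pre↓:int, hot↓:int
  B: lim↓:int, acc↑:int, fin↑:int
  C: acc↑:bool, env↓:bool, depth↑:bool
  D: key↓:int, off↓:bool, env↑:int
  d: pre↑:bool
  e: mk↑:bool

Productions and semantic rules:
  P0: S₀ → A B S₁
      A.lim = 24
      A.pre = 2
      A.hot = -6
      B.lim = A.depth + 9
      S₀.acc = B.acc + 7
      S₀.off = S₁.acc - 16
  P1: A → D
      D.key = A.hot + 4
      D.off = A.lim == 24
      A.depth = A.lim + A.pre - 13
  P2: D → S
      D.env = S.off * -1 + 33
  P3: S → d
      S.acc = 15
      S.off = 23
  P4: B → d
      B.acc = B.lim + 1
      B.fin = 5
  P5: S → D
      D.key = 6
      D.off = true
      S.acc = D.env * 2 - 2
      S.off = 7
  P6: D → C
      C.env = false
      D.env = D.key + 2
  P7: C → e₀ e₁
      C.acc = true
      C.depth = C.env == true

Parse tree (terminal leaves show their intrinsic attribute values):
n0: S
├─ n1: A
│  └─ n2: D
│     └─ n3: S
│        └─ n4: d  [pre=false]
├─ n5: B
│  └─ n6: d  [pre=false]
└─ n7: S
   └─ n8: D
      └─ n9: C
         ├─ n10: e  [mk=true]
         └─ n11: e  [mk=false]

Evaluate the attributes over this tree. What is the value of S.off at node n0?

1. n1.lim = 24  [24]
2. n1.pre = 2  [2]
3. n1.hot = -6  [-6]
4. n2.key = -2  [A.hot + 4]
5. n2.off = true  [A.lim == 24]
6. n4.pre = false  [terminal]
7. n3.acc = 15  [15]
8. n3.off = 23  [23]
9. n2.env = 10  [S.off * -1 + 33]
10. n1.depth = 13  [A.lim + A.pre - 13]
11. n5.lim = 22  [A.depth + 9]
12. n6.pre = false  [terminal]
13. n5.acc = 23  [B.lim + 1]
14. n5.fin = 5  [5]
15. n8.key = 6  [6]
16. n8.off = true  [true]
17. n9.env = false  [false]
18. n10.mk = true  [terminal]
19. n11.mk = false  [terminal]
20. n9.acc = true  [true]
21. n9.depth = false  [C.env == true]
22. n8.env = 8  [D.key + 2]
23. n7.acc = 14  [D.env * 2 - 2]
24. n7.off = 7  [7]
25. n0.acc = 30  [B.acc + 7]
26. n0.off = -2  [S₁.acc - 16]

-2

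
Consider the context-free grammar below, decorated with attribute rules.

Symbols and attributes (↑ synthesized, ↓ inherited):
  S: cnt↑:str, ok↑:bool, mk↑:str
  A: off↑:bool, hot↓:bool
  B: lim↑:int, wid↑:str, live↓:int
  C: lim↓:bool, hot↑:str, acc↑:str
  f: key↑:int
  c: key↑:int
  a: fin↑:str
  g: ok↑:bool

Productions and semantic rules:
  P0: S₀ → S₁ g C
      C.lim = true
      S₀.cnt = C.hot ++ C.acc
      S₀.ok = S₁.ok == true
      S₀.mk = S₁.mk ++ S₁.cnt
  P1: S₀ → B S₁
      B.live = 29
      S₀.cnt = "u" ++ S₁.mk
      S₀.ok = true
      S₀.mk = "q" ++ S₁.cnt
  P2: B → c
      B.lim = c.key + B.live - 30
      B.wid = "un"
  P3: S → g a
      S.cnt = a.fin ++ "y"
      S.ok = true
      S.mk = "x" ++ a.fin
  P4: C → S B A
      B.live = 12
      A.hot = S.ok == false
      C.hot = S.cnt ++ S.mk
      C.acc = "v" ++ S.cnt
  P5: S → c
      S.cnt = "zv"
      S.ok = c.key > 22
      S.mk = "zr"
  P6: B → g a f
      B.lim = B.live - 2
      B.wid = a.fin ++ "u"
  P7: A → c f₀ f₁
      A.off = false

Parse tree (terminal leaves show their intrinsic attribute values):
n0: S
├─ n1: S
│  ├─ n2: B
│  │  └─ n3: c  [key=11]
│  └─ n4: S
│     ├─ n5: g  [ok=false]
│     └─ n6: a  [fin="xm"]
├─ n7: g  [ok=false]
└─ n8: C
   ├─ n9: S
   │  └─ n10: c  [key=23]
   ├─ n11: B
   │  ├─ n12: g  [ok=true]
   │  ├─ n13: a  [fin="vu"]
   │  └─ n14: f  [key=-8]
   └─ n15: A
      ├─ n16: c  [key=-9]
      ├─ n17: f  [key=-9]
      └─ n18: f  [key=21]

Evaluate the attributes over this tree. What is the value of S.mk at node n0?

"qxmyuxxm"

1. n2.live = 29  [29]
2. n3.key = 11  [terminal]
3. n2.lim = 10  [c.key + B.live - 30]
4. n2.wid = "un"  ["un"]
5. n5.ok = false  [terminal]
6. n6.fin = "xm"  [terminal]
7. n4.cnt = "xmy"  [a.fin ++ "y"]
8. n4.ok = true  [true]
9. n4.mk = "xxm"  ["x" ++ a.fin]
10. n1.cnt = "uxxm"  ["u" ++ S₁.mk]
11. n1.ok = true  [true]
12. n1.mk = "qxmy"  ["q" ++ S₁.cnt]
13. n7.ok = false  [terminal]
14. n8.lim = true  [true]
15. n10.key = 23  [terminal]
16. n9.cnt = "zv"  ["zv"]
17. n9.ok = true  [c.key > 22]
18. n9.mk = "zr"  ["zr"]
19. n11.live = 12  [12]
20. n12.ok = true  [terminal]
21. n13.fin = "vu"  [terminal]
22. n14.key = -8  [terminal]
23. n11.lim = 10  [B.live - 2]
24. n11.wid = "vuu"  [a.fin ++ "u"]
25. n15.hot = false  [S.ok == false]
26. n16.key = -9  [terminal]
27. n17.key = -9  [terminal]
28. n18.key = 21  [terminal]
29. n15.off = false  [false]
30. n8.hot = "zvzr"  [S.cnt ++ S.mk]
31. n8.acc = "vzv"  ["v" ++ S.cnt]
32. n0.cnt = "zvzrvzv"  [C.hot ++ C.acc]
33. n0.ok = true  [S₁.ok == true]
34. n0.mk = "qxmyuxxm"  [S₁.mk ++ S₁.cnt]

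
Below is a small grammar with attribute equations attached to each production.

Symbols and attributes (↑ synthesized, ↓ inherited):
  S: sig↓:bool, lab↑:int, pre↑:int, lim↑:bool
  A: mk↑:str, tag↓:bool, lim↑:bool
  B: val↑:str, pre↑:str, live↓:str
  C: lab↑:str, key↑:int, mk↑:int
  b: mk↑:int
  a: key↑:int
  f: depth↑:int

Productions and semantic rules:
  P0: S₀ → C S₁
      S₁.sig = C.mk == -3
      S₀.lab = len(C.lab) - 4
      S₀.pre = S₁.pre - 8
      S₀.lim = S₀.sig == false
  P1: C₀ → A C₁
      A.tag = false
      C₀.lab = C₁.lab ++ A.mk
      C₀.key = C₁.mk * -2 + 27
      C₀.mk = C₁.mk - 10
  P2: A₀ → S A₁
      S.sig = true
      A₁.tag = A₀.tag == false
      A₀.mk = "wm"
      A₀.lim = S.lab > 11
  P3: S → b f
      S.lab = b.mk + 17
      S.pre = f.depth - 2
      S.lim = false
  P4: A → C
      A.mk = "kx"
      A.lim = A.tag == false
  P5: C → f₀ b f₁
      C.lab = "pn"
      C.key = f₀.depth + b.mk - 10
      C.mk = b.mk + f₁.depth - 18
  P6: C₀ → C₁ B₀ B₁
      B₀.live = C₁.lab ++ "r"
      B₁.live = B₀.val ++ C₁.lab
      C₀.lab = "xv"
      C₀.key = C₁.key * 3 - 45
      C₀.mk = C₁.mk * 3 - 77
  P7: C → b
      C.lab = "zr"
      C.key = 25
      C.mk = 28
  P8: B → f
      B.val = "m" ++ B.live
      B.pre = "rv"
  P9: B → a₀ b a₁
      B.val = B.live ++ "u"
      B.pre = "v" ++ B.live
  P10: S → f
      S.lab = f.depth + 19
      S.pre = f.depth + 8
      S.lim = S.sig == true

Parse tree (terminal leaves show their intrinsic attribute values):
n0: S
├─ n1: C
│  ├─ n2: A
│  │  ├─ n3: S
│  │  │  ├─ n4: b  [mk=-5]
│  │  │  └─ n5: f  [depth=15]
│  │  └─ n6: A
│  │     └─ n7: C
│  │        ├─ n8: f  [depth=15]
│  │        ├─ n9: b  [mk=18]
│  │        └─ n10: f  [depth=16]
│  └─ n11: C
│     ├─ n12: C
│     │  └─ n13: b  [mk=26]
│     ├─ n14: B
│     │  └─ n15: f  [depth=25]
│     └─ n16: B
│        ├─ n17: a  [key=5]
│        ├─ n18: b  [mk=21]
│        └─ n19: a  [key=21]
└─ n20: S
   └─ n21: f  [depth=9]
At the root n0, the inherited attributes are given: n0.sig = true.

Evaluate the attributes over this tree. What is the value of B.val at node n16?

"mzrrzru"

1. n0.sig = true  [given at root]
2. n2.tag = false  [false]
3. n3.sig = true  [true]
4. n4.mk = -5  [terminal]
5. n5.depth = 15  [terminal]
6. n3.lab = 12  [b.mk + 17]
7. n3.pre = 13  [f.depth - 2]
8. n3.lim = false  [false]
9. n6.tag = true  [A₀.tag == false]
10. n8.depth = 15  [terminal]
11. n9.mk = 18  [terminal]
12. n10.depth = 16  [terminal]
13. n7.lab = "pn"  ["pn"]
14. n7.key = 23  [f₀.depth + b.mk - 10]
15. n7.mk = 16  [b.mk + f₁.depth - 18]
16. n6.mk = "kx"  ["kx"]
17. n6.lim = false  [A.tag == false]
18. n2.mk = "wm"  ["wm"]
19. n2.lim = true  [S.lab > 11]
20. n13.mk = 26  [terminal]
21. n12.lab = "zr"  ["zr"]
22. n12.key = 25  [25]
23. n12.mk = 28  [28]
24. n14.live = "zrr"  [C₁.lab ++ "r"]
25. n15.depth = 25  [terminal]
26. n14.val = "mzrr"  ["m" ++ B.live]
27. n14.pre = "rv"  ["rv"]
28. n16.live = "mzrrzr"  [B₀.val ++ C₁.lab]
29. n17.key = 5  [terminal]
30. n18.mk = 21  [terminal]
31. n19.key = 21  [terminal]
32. n16.val = "mzrrzru"  [B.live ++ "u"]
33. n16.pre = "vmzrrzr"  ["v" ++ B.live]
34. n11.lab = "xv"  ["xv"]
35. n11.key = 30  [C₁.key * 3 - 45]
36. n11.mk = 7  [C₁.mk * 3 - 77]
37. n1.lab = "xvwm"  [C₁.lab ++ A.mk]
38. n1.key = 13  [C₁.mk * -2 + 27]
39. n1.mk = -3  [C₁.mk - 10]
40. n20.sig = true  [C.mk == -3]
41. n21.depth = 9  [terminal]
42. n20.lab = 28  [f.depth + 19]
43. n20.pre = 17  [f.depth + 8]
44. n20.lim = true  [S.sig == true]
45. n0.lab = 0  [len(C.lab) - 4]
46. n0.pre = 9  [S₁.pre - 8]
47. n0.lim = false  [S₀.sig == false]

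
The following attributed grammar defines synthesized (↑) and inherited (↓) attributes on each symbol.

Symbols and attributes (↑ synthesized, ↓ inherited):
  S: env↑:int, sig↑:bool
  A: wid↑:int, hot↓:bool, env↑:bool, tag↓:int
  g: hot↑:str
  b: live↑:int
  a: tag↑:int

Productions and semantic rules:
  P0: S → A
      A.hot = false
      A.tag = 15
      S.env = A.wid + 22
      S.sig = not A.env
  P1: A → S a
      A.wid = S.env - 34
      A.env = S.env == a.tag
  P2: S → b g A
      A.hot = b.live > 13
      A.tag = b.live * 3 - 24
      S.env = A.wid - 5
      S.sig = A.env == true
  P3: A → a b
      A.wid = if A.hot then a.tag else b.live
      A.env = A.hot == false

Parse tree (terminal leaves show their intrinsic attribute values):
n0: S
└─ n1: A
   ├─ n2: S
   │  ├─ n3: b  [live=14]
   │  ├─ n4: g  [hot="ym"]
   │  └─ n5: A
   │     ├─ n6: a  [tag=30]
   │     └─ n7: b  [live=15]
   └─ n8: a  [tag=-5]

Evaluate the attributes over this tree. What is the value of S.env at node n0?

1. n1.hot = false  [false]
2. n1.tag = 15  [15]
3. n3.live = 14  [terminal]
4. n4.hot = "ym"  [terminal]
5. n5.hot = true  [b.live > 13]
6. n5.tag = 18  [b.live * 3 - 24]
7. n6.tag = 30  [terminal]
8. n7.live = 15  [terminal]
9. n5.wid = 30  [if A.hot then a.tag else b.live]
10. n5.env = false  [A.hot == false]
11. n2.env = 25  [A.wid - 5]
12. n2.sig = false  [A.env == true]
13. n8.tag = -5  [terminal]
14. n1.wid = -9  [S.env - 34]
15. n1.env = false  [S.env == a.tag]
16. n0.env = 13  [A.wid + 22]
17. n0.sig = true  [not A.env]

13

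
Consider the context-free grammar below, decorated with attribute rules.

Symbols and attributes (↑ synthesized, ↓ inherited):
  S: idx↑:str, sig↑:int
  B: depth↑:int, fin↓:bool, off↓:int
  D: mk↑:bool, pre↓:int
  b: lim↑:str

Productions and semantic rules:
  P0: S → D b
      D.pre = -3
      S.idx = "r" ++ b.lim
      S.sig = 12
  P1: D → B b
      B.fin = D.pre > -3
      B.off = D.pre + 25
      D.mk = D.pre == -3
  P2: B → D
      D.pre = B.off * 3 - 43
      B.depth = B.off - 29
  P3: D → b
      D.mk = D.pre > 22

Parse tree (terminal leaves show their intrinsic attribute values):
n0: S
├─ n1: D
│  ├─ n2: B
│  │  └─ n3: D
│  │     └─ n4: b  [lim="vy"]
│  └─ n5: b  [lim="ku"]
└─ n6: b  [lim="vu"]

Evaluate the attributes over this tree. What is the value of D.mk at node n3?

true

1. n1.pre = -3  [-3]
2. n2.fin = false  [D.pre > -3]
3. n2.off = 22  [D.pre + 25]
4. n3.pre = 23  [B.off * 3 - 43]
5. n4.lim = "vy"  [terminal]
6. n3.mk = true  [D.pre > 22]
7. n2.depth = -7  [B.off - 29]
8. n5.lim = "ku"  [terminal]
9. n1.mk = true  [D.pre == -3]
10. n6.lim = "vu"  [terminal]
11. n0.idx = "rvu"  ["r" ++ b.lim]
12. n0.sig = 12  [12]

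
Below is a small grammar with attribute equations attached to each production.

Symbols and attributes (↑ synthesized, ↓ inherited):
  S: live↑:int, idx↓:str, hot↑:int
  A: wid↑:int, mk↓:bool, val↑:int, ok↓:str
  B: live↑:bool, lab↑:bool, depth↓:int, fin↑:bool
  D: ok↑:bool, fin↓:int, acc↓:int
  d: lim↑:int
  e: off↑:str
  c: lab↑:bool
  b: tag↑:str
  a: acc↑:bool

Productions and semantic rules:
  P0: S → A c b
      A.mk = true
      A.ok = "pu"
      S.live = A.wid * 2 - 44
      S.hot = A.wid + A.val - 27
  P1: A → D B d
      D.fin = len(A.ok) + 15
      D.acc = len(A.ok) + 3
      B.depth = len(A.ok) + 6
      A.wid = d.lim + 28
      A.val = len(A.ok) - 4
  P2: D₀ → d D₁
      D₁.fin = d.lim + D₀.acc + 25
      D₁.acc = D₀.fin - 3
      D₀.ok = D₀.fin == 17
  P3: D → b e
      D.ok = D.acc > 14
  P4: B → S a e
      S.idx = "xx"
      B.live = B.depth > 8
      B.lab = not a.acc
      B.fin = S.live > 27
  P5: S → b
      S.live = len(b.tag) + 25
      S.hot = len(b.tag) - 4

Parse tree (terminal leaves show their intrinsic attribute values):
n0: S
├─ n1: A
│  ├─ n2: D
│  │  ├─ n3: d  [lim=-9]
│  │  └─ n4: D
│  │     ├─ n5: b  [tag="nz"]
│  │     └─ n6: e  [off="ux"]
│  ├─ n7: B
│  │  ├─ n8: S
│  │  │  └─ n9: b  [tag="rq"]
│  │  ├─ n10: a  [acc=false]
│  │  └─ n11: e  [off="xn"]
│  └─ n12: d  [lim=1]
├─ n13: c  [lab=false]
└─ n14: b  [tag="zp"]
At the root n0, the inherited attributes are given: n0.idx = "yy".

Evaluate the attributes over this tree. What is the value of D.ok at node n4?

1. n0.idx = "yy"  [given at root]
2. n1.mk = true  [true]
3. n1.ok = "pu"  ["pu"]
4. n2.fin = 17  [len(A.ok) + 15]
5. n2.acc = 5  [len(A.ok) + 3]
6. n3.lim = -9  [terminal]
7. n4.fin = 21  [d.lim + D₀.acc + 25]
8. n4.acc = 14  [D₀.fin - 3]
9. n5.tag = "nz"  [terminal]
10. n6.off = "ux"  [terminal]
11. n4.ok = false  [D.acc > 14]
12. n2.ok = true  [D₀.fin == 17]
13. n7.depth = 8  [len(A.ok) + 6]
14. n8.idx = "xx"  ["xx"]
15. n9.tag = "rq"  [terminal]
16. n8.live = 27  [len(b.tag) + 25]
17. n8.hot = -2  [len(b.tag) - 4]
18. n10.acc = false  [terminal]
19. n11.off = "xn"  [terminal]
20. n7.live = false  [B.depth > 8]
21. n7.lab = true  [not a.acc]
22. n7.fin = false  [S.live > 27]
23. n12.lim = 1  [terminal]
24. n1.wid = 29  [d.lim + 28]
25. n1.val = -2  [len(A.ok) - 4]
26. n13.lab = false  [terminal]
27. n14.tag = "zp"  [terminal]
28. n0.live = 14  [A.wid * 2 - 44]
29. n0.hot = 0  [A.wid + A.val - 27]

false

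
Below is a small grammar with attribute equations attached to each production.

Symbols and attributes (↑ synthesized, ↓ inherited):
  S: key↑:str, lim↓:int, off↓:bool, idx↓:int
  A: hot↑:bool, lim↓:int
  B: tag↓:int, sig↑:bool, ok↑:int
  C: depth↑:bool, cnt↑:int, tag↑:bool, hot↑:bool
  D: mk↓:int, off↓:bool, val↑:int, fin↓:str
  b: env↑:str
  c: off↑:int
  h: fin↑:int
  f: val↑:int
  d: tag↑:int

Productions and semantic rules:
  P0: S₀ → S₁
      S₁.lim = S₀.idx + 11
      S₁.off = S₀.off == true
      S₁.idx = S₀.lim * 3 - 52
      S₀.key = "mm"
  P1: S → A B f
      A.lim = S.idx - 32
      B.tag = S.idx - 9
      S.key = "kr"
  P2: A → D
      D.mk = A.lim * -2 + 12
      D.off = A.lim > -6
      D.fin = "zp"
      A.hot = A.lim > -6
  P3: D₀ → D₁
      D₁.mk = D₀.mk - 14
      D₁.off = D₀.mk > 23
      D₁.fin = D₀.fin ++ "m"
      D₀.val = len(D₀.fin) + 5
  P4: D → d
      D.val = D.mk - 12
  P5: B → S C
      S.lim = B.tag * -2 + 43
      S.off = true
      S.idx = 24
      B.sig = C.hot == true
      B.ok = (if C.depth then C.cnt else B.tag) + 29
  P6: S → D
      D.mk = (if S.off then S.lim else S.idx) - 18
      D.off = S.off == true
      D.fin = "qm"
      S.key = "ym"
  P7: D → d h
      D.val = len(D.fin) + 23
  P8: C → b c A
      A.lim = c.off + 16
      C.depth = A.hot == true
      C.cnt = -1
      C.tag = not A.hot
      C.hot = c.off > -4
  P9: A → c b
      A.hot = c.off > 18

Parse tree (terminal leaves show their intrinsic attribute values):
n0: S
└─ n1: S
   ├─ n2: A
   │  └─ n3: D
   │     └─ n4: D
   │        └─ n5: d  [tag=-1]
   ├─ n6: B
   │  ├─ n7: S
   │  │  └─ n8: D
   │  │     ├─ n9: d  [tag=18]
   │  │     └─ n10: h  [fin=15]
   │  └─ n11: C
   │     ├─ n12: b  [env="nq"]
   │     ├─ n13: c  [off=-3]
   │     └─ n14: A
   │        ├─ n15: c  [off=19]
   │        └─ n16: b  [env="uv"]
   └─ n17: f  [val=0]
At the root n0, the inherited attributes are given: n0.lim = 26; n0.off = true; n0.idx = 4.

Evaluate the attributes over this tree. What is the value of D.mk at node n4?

10

1. n0.lim = 26  [given at root]
2. n0.off = true  [given at root]
3. n0.idx = 4  [given at root]
4. n1.lim = 15  [S₀.idx + 11]
5. n1.off = true  [S₀.off == true]
6. n1.idx = 26  [S₀.lim * 3 - 52]
7. n2.lim = -6  [S.idx - 32]
8. n3.mk = 24  [A.lim * -2 + 12]
9. n3.off = false  [A.lim > -6]
10. n3.fin = "zp"  ["zp"]
11. n4.mk = 10  [D₀.mk - 14]
12. n4.off = true  [D₀.mk > 23]
13. n4.fin = "zpm"  [D₀.fin ++ "m"]
14. n5.tag = -1  [terminal]
15. n4.val = -2  [D.mk - 12]
16. n3.val = 7  [len(D₀.fin) + 5]
17. n2.hot = false  [A.lim > -6]
18. n6.tag = 17  [S.idx - 9]
19. n7.lim = 9  [B.tag * -2 + 43]
20. n7.off = true  [true]
21. n7.idx = 24  [24]
22. n8.mk = -9  [(if S.off then S.lim else S.idx) - 18]
23. n8.off = true  [S.off == true]
24. n8.fin = "qm"  ["qm"]
25. n9.tag = 18  [terminal]
26. n10.fin = 15  [terminal]
27. n8.val = 25  [len(D.fin) + 23]
28. n7.key = "ym"  ["ym"]
29. n12.env = "nq"  [terminal]
30. n13.off = -3  [terminal]
31. n14.lim = 13  [c.off + 16]
32. n15.off = 19  [terminal]
33. n16.env = "uv"  [terminal]
34. n14.hot = true  [c.off > 18]
35. n11.depth = true  [A.hot == true]
36. n11.cnt = -1  [-1]
37. n11.tag = false  [not A.hot]
38. n11.hot = true  [c.off > -4]
39. n6.sig = true  [C.hot == true]
40. n6.ok = 28  [(if C.depth then C.cnt else B.tag) + 29]
41. n17.val = 0  [terminal]
42. n1.key = "kr"  ["kr"]
43. n0.key = "mm"  ["mm"]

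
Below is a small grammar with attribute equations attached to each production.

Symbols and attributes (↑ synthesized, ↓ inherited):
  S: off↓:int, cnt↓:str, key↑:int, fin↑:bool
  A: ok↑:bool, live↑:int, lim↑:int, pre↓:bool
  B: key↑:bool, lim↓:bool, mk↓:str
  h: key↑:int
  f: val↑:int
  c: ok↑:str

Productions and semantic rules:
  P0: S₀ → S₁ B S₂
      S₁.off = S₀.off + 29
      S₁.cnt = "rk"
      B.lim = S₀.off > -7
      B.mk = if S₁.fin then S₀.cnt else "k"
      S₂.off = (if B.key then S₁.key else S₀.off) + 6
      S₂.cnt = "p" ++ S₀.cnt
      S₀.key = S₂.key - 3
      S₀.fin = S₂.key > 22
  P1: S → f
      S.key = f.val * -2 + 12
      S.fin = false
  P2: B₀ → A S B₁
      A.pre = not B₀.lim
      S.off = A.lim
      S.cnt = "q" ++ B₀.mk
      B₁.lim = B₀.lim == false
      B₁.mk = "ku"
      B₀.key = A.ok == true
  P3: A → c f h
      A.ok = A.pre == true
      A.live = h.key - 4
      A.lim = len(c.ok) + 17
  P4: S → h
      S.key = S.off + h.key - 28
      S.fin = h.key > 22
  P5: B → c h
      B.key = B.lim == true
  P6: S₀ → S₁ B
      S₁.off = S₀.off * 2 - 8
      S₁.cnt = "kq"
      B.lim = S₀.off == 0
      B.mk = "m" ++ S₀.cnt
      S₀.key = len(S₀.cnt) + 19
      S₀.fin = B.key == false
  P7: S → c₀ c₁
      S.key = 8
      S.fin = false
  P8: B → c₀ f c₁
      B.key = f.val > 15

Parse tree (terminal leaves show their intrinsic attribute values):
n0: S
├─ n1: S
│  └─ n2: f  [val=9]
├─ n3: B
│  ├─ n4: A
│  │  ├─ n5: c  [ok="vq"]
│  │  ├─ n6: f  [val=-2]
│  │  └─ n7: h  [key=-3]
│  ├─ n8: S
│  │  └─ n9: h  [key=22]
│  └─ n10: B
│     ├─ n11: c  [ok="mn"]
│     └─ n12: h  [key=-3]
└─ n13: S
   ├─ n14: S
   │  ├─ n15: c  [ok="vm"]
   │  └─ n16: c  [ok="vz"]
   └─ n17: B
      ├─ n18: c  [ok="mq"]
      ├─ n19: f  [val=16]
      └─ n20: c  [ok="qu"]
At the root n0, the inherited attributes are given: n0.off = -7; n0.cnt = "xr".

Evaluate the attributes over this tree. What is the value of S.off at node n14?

-8

1. n0.off = -7  [given at root]
2. n0.cnt = "xr"  [given at root]
3. n1.off = 22  [S₀.off + 29]
4. n1.cnt = "rk"  ["rk"]
5. n2.val = 9  [terminal]
6. n1.key = -6  [f.val * -2 + 12]
7. n1.fin = false  [false]
8. n3.lim = false  [S₀.off > -7]
9. n3.mk = "k"  [if S₁.fin then S₀.cnt else "k"]
10. n4.pre = true  [not B₀.lim]
11. n5.ok = "vq"  [terminal]
12. n6.val = -2  [terminal]
13. n7.key = -3  [terminal]
14. n4.ok = true  [A.pre == true]
15. n4.live = -7  [h.key - 4]
16. n4.lim = 19  [len(c.ok) + 17]
17. n8.off = 19  [A.lim]
18. n8.cnt = "qk"  ["q" ++ B₀.mk]
19. n9.key = 22  [terminal]
20. n8.key = 13  [S.off + h.key - 28]
21. n8.fin = false  [h.key > 22]
22. n10.lim = true  [B₀.lim == false]
23. n10.mk = "ku"  ["ku"]
24. n11.ok = "mn"  [terminal]
25. n12.key = -3  [terminal]
26. n10.key = true  [B.lim == true]
27. n3.key = true  [A.ok == true]
28. n13.off = 0  [(if B.key then S₁.key else S₀.off) + 6]
29. n13.cnt = "pxr"  ["p" ++ S₀.cnt]
30. n14.off = -8  [S₀.off * 2 - 8]
31. n14.cnt = "kq"  ["kq"]
32. n15.ok = "vm"  [terminal]
33. n16.ok = "vz"  [terminal]
34. n14.key = 8  [8]
35. n14.fin = false  [false]
36. n17.lim = true  [S₀.off == 0]
37. n17.mk = "mpxr"  ["m" ++ S₀.cnt]
38. n18.ok = "mq"  [terminal]
39. n19.val = 16  [terminal]
40. n20.ok = "qu"  [terminal]
41. n17.key = true  [f.val > 15]
42. n13.key = 22  [len(S₀.cnt) + 19]
43. n13.fin = false  [B.key == false]
44. n0.key = 19  [S₂.key - 3]
45. n0.fin = false  [S₂.key > 22]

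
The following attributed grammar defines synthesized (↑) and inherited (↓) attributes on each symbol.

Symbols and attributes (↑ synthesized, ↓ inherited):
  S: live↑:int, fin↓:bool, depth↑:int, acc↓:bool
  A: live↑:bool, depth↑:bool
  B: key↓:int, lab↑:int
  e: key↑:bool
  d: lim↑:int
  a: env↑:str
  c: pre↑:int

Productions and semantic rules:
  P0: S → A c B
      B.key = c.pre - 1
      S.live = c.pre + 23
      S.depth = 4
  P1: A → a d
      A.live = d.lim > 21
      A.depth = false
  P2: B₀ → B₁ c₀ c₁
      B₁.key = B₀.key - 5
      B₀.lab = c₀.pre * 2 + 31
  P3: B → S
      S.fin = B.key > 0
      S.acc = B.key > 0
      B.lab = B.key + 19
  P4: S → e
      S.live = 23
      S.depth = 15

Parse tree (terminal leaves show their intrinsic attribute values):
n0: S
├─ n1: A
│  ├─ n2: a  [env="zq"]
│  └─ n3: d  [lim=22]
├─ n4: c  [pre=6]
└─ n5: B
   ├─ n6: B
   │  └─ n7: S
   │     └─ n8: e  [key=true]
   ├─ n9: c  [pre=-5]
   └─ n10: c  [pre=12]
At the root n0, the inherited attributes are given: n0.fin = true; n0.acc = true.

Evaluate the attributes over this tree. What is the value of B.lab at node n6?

1. n0.fin = true  [given at root]
2. n0.acc = true  [given at root]
3. n2.env = "zq"  [terminal]
4. n3.lim = 22  [terminal]
5. n1.live = true  [d.lim > 21]
6. n1.depth = false  [false]
7. n4.pre = 6  [terminal]
8. n5.key = 5  [c.pre - 1]
9. n6.key = 0  [B₀.key - 5]
10. n7.fin = false  [B.key > 0]
11. n7.acc = false  [B.key > 0]
12. n8.key = true  [terminal]
13. n7.live = 23  [23]
14. n7.depth = 15  [15]
15. n6.lab = 19  [B.key + 19]
16. n9.pre = -5  [terminal]
17. n10.pre = 12  [terminal]
18. n5.lab = 21  [c₀.pre * 2 + 31]
19. n0.live = 29  [c.pre + 23]
20. n0.depth = 4  [4]

19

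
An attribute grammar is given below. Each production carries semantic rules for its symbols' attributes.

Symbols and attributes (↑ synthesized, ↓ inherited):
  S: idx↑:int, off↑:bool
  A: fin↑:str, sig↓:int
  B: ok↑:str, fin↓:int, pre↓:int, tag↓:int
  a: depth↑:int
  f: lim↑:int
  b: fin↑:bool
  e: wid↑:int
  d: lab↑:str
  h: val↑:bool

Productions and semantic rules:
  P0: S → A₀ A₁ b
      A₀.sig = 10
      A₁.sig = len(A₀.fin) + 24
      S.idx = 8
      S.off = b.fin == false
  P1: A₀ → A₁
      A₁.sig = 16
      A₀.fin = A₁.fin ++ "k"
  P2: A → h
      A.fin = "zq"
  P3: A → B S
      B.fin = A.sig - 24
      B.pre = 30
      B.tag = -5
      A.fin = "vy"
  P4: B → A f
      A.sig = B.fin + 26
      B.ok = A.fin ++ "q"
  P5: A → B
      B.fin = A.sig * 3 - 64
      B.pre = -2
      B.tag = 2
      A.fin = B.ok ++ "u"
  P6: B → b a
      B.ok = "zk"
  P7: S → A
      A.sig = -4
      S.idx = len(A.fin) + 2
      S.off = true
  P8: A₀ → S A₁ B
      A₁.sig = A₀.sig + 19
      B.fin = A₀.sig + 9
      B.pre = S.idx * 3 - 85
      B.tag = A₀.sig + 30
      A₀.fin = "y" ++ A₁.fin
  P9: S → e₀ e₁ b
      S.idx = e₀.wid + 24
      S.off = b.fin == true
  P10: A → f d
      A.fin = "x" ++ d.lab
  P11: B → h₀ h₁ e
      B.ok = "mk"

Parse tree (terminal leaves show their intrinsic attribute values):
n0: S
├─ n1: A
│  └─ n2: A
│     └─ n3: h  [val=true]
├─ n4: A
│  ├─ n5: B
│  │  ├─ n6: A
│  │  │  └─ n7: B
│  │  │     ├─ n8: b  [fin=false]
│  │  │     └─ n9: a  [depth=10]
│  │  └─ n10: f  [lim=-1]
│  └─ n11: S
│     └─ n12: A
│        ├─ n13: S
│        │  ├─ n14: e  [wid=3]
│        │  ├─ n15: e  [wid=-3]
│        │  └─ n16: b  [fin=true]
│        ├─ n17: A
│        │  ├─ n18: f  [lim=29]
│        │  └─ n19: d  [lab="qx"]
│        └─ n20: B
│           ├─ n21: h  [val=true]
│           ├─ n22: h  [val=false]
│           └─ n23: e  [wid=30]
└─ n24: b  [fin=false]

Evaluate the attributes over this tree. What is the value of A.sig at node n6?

29

1. n1.sig = 10  [10]
2. n2.sig = 16  [16]
3. n3.val = true  [terminal]
4. n2.fin = "zq"  ["zq"]
5. n1.fin = "zqk"  [A₁.fin ++ "k"]
6. n4.sig = 27  [len(A₀.fin) + 24]
7. n5.fin = 3  [A.sig - 24]
8. n5.pre = 30  [30]
9. n5.tag = -5  [-5]
10. n6.sig = 29  [B.fin + 26]
11. n7.fin = 23  [A.sig * 3 - 64]
12. n7.pre = -2  [-2]
13. n7.tag = 2  [2]
14. n8.fin = false  [terminal]
15. n9.depth = 10  [terminal]
16. n7.ok = "zk"  ["zk"]
17. n6.fin = "zku"  [B.ok ++ "u"]
18. n10.lim = -1  [terminal]
19. n5.ok = "zkuq"  [A.fin ++ "q"]
20. n12.sig = -4  [-4]
21. n14.wid = 3  [terminal]
22. n15.wid = -3  [terminal]
23. n16.fin = true  [terminal]
24. n13.idx = 27  [e₀.wid + 24]
25. n13.off = true  [b.fin == true]
26. n17.sig = 15  [A₀.sig + 19]
27. n18.lim = 29  [terminal]
28. n19.lab = "qx"  [terminal]
29. n17.fin = "xqx"  ["x" ++ d.lab]
30. n20.fin = 5  [A₀.sig + 9]
31. n20.pre = -4  [S.idx * 3 - 85]
32. n20.tag = 26  [A₀.sig + 30]
33. n21.val = true  [terminal]
34. n22.val = false  [terminal]
35. n23.wid = 30  [terminal]
36. n20.ok = "mk"  ["mk"]
37. n12.fin = "yxqx"  ["y" ++ A₁.fin]
38. n11.idx = 6  [len(A.fin) + 2]
39. n11.off = true  [true]
40. n4.fin = "vy"  ["vy"]
41. n24.fin = false  [terminal]
42. n0.idx = 8  [8]
43. n0.off = true  [b.fin == false]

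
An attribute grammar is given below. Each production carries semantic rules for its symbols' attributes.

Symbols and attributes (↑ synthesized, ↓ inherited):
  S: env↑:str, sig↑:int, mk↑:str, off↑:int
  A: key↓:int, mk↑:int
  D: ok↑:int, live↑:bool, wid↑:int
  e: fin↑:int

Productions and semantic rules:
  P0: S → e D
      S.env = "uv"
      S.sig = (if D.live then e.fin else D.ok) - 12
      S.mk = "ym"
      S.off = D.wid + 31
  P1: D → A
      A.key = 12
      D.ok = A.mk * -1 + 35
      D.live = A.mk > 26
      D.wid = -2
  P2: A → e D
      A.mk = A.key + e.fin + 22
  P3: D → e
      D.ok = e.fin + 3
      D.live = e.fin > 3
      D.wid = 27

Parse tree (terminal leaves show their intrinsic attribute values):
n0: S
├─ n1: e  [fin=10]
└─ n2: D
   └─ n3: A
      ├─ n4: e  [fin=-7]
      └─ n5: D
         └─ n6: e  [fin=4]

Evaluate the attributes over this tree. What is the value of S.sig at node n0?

-2

1. n1.fin = 10  [terminal]
2. n3.key = 12  [12]
3. n4.fin = -7  [terminal]
4. n6.fin = 4  [terminal]
5. n5.ok = 7  [e.fin + 3]
6. n5.live = true  [e.fin > 3]
7. n5.wid = 27  [27]
8. n3.mk = 27  [A.key + e.fin + 22]
9. n2.ok = 8  [A.mk * -1 + 35]
10. n2.live = true  [A.mk > 26]
11. n2.wid = -2  [-2]
12. n0.env = "uv"  ["uv"]
13. n0.sig = -2  [(if D.live then e.fin else D.ok) - 12]
14. n0.mk = "ym"  ["ym"]
15. n0.off = 29  [D.wid + 31]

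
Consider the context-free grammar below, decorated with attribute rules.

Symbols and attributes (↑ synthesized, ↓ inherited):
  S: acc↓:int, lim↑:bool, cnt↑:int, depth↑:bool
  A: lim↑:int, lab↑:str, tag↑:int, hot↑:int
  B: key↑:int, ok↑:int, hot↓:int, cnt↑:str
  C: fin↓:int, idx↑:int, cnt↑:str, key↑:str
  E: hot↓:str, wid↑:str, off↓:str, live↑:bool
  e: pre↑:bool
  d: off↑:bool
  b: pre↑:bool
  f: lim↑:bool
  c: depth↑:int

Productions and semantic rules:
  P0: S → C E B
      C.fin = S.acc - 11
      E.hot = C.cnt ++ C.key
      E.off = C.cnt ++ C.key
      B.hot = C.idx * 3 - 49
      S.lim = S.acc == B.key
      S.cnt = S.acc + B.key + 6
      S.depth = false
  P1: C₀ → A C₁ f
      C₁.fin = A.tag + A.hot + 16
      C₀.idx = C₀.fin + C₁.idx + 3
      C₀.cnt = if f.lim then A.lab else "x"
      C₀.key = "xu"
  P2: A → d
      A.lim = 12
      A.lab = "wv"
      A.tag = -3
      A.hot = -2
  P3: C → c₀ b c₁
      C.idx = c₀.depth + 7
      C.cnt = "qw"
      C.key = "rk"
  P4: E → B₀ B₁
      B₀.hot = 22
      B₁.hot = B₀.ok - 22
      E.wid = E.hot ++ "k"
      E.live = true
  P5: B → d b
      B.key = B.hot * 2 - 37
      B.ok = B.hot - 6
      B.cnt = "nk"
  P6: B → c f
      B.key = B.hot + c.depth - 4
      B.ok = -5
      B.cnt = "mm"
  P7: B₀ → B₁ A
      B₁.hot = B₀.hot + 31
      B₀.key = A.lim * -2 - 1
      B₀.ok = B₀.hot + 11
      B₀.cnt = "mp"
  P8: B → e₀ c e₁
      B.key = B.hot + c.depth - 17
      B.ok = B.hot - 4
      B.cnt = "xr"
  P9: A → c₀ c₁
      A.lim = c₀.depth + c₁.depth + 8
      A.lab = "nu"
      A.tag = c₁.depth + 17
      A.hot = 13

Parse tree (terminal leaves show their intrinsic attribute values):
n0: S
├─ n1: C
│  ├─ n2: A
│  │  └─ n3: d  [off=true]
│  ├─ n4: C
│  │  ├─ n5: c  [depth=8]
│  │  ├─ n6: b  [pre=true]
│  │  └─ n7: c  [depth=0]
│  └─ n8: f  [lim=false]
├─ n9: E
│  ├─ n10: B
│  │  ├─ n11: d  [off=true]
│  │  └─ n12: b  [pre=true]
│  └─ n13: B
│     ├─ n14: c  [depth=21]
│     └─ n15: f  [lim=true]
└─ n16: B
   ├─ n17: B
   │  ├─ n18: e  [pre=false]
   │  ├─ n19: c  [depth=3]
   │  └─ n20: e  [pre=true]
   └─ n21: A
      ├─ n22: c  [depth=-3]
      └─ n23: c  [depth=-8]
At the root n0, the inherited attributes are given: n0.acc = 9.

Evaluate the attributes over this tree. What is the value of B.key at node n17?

16

1. n0.acc = 9  [given at root]
2. n1.fin = -2  [S.acc - 11]
3. n3.off = true  [terminal]
4. n2.lim = 12  [12]
5. n2.lab = "wv"  ["wv"]
6. n2.tag = -3  [-3]
7. n2.hot = -2  [-2]
8. n4.fin = 11  [A.tag + A.hot + 16]
9. n5.depth = 8  [terminal]
10. n6.pre = true  [terminal]
11. n7.depth = 0  [terminal]
12. n4.idx = 15  [c₀.depth + 7]
13. n4.cnt = "qw"  ["qw"]
14. n4.key = "rk"  ["rk"]
15. n8.lim = false  [terminal]
16. n1.idx = 16  [C₀.fin + C₁.idx + 3]
17. n1.cnt = "x"  [if f.lim then A.lab else "x"]
18. n1.key = "xu"  ["xu"]
19. n9.hot = "xxu"  [C.cnt ++ C.key]
20. n9.off = "xxu"  [C.cnt ++ C.key]
21. n10.hot = 22  [22]
22. n11.off = true  [terminal]
23. n12.pre = true  [terminal]
24. n10.key = 7  [B.hot * 2 - 37]
25. n10.ok = 16  [B.hot - 6]
26. n10.cnt = "nk"  ["nk"]
27. n13.hot = -6  [B₀.ok - 22]
28. n14.depth = 21  [terminal]
29. n15.lim = true  [terminal]
30. n13.key = 11  [B.hot + c.depth - 4]
31. n13.ok = -5  [-5]
32. n13.cnt = "mm"  ["mm"]
33. n9.wid = "xxuk"  [E.hot ++ "k"]
34. n9.live = true  [true]
35. n16.hot = -1  [C.idx * 3 - 49]
36. n17.hot = 30  [B₀.hot + 31]
37. n18.pre = false  [terminal]
38. n19.depth = 3  [terminal]
39. n20.pre = true  [terminal]
40. n17.key = 16  [B.hot + c.depth - 17]
41. n17.ok = 26  [B.hot - 4]
42. n17.cnt = "xr"  ["xr"]
43. n22.depth = -3  [terminal]
44. n23.depth = -8  [terminal]
45. n21.lim = -3  [c₀.depth + c₁.depth + 8]
46. n21.lab = "nu"  ["nu"]
47. n21.tag = 9  [c₁.depth + 17]
48. n21.hot = 13  [13]
49. n16.key = 5  [A.lim * -2 - 1]
50. n16.ok = 10  [B₀.hot + 11]
51. n16.cnt = "mp"  ["mp"]
52. n0.lim = false  [S.acc == B.key]
53. n0.cnt = 20  [S.acc + B.key + 6]
54. n0.depth = false  [false]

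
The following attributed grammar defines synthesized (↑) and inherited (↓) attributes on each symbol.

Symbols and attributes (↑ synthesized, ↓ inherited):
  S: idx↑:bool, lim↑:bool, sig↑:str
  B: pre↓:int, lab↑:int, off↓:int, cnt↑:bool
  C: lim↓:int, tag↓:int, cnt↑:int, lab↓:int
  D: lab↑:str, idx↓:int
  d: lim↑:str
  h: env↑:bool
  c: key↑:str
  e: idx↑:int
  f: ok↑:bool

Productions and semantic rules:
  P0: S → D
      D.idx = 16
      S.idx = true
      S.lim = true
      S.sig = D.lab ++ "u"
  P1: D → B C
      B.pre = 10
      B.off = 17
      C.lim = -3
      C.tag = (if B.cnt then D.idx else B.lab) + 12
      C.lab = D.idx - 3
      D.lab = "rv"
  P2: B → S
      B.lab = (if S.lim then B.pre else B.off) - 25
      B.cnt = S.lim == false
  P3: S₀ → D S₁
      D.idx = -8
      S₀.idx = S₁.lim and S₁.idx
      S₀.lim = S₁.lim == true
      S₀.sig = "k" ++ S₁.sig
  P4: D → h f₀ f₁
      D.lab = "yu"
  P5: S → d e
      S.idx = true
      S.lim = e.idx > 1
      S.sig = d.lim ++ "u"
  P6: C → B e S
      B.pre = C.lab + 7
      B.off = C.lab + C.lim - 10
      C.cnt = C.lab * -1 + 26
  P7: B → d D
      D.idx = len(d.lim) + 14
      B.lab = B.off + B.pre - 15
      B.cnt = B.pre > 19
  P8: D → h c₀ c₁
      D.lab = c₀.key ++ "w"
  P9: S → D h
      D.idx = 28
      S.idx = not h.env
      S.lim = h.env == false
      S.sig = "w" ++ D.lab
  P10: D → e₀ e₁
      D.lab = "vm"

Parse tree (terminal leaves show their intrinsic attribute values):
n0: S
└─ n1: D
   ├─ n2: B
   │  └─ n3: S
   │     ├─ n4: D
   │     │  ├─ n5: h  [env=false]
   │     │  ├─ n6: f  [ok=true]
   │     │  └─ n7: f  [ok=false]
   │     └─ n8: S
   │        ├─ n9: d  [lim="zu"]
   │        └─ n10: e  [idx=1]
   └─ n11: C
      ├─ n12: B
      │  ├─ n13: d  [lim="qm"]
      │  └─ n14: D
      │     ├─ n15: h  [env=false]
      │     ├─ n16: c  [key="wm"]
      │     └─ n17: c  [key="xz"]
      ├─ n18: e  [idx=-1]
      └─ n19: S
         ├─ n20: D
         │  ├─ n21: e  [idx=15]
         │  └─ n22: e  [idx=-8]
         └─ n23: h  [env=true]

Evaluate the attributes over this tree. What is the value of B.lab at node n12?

5

1. n1.idx = 16  [16]
2. n2.pre = 10  [10]
3. n2.off = 17  [17]
4. n4.idx = -8  [-8]
5. n5.env = false  [terminal]
6. n6.ok = true  [terminal]
7. n7.ok = false  [terminal]
8. n4.lab = "yu"  ["yu"]
9. n9.lim = "zu"  [terminal]
10. n10.idx = 1  [terminal]
11. n8.idx = true  [true]
12. n8.lim = false  [e.idx > 1]
13. n8.sig = "zuu"  [d.lim ++ "u"]
14. n3.idx = false  [S₁.lim and S₁.idx]
15. n3.lim = false  [S₁.lim == true]
16. n3.sig = "kzuu"  ["k" ++ S₁.sig]
17. n2.lab = -8  [(if S.lim then B.pre else B.off) - 25]
18. n2.cnt = true  [S.lim == false]
19. n11.lim = -3  [-3]
20. n11.tag = 28  [(if B.cnt then D.idx else B.lab) + 12]
21. n11.lab = 13  [D.idx - 3]
22. n12.pre = 20  [C.lab + 7]
23. n12.off = 0  [C.lab + C.lim - 10]
24. n13.lim = "qm"  [terminal]
25. n14.idx = 16  [len(d.lim) + 14]
26. n15.env = false  [terminal]
27. n16.key = "wm"  [terminal]
28. n17.key = "xz"  [terminal]
29. n14.lab = "wmw"  [c₀.key ++ "w"]
30. n12.lab = 5  [B.off + B.pre - 15]
31. n12.cnt = true  [B.pre > 19]
32. n18.idx = -1  [terminal]
33. n20.idx = 28  [28]
34. n21.idx = 15  [terminal]
35. n22.idx = -8  [terminal]
36. n20.lab = "vm"  ["vm"]
37. n23.env = true  [terminal]
38. n19.idx = false  [not h.env]
39. n19.lim = false  [h.env == false]
40. n19.sig = "wvm"  ["w" ++ D.lab]
41. n11.cnt = 13  [C.lab * -1 + 26]
42. n1.lab = "rv"  ["rv"]
43. n0.idx = true  [true]
44. n0.lim = true  [true]
45. n0.sig = "rvu"  [D.lab ++ "u"]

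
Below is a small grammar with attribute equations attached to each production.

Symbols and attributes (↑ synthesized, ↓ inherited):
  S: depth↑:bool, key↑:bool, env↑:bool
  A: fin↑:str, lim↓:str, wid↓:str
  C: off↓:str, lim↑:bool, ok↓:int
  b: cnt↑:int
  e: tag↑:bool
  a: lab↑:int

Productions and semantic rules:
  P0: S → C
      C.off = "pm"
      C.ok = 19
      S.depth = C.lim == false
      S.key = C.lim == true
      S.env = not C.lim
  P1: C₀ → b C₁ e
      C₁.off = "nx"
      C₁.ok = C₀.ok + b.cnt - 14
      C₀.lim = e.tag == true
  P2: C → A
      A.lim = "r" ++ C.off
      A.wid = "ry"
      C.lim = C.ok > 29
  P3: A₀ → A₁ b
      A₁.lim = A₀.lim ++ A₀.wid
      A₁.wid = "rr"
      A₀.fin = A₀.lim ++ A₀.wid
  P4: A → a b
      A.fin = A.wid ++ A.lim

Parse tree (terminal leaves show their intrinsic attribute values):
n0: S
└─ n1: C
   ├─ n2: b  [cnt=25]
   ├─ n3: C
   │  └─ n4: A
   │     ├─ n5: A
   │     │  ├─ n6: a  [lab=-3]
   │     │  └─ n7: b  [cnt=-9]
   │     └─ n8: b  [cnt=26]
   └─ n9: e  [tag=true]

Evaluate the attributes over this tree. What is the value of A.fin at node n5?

1. n1.off = "pm"  ["pm"]
2. n1.ok = 19  [19]
3. n2.cnt = 25  [terminal]
4. n3.off = "nx"  ["nx"]
5. n3.ok = 30  [C₀.ok + b.cnt - 14]
6. n4.lim = "rnx"  ["r" ++ C.off]
7. n4.wid = "ry"  ["ry"]
8. n5.lim = "rnxry"  [A₀.lim ++ A₀.wid]
9. n5.wid = "rr"  ["rr"]
10. n6.lab = -3  [terminal]
11. n7.cnt = -9  [terminal]
12. n5.fin = "rrrnxry"  [A.wid ++ A.lim]
13. n8.cnt = 26  [terminal]
14. n4.fin = "rnxry"  [A₀.lim ++ A₀.wid]
15. n3.lim = true  [C.ok > 29]
16. n9.tag = true  [terminal]
17. n1.lim = true  [e.tag == true]
18. n0.depth = false  [C.lim == false]
19. n0.key = true  [C.lim == true]
20. n0.env = false  [not C.lim]

"rrrnxry"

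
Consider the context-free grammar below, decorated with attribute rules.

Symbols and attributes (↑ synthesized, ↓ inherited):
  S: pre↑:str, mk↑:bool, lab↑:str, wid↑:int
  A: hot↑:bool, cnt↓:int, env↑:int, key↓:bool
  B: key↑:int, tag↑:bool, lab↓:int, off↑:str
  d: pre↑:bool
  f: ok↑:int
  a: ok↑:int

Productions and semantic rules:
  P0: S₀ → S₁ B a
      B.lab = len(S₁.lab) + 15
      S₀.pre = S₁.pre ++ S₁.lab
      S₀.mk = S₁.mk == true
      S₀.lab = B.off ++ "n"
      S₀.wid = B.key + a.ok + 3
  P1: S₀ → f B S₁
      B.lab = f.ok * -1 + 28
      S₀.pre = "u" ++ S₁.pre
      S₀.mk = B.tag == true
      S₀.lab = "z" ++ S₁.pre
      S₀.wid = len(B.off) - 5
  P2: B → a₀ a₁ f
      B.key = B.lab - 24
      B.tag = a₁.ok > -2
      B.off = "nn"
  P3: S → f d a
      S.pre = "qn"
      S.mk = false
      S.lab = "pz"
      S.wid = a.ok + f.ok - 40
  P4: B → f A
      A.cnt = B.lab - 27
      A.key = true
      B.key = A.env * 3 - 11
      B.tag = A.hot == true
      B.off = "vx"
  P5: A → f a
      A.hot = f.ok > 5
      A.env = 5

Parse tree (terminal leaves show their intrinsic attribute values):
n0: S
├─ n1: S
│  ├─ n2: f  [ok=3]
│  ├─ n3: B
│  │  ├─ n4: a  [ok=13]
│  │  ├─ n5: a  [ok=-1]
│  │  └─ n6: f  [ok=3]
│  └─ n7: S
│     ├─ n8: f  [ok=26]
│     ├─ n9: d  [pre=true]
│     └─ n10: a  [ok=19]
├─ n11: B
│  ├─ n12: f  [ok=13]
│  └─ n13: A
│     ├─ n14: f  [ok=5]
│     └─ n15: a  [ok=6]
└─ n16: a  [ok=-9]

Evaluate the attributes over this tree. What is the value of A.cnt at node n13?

-9

1. n2.ok = 3  [terminal]
2. n3.lab = 25  [f.ok * -1 + 28]
3. n4.ok = 13  [terminal]
4. n5.ok = -1  [terminal]
5. n6.ok = 3  [terminal]
6. n3.key = 1  [B.lab - 24]
7. n3.tag = true  [a₁.ok > -2]
8. n3.off = "nn"  ["nn"]
9. n8.ok = 26  [terminal]
10. n9.pre = true  [terminal]
11. n10.ok = 19  [terminal]
12. n7.pre = "qn"  ["qn"]
13. n7.mk = false  [false]
14. n7.lab = "pz"  ["pz"]
15. n7.wid = 5  [a.ok + f.ok - 40]
16. n1.pre = "uqn"  ["u" ++ S₁.pre]
17. n1.mk = true  [B.tag == true]
18. n1.lab = "zqn"  ["z" ++ S₁.pre]
19. n1.wid = -3  [len(B.off) - 5]
20. n11.lab = 18  [len(S₁.lab) + 15]
21. n12.ok = 13  [terminal]
22. n13.cnt = -9  [B.lab - 27]
23. n13.key = true  [true]
24. n14.ok = 5  [terminal]
25. n15.ok = 6  [terminal]
26. n13.hot = false  [f.ok > 5]
27. n13.env = 5  [5]
28. n11.key = 4  [A.env * 3 - 11]
29. n11.tag = false  [A.hot == true]
30. n11.off = "vx"  ["vx"]
31. n16.ok = -9  [terminal]
32. n0.pre = "uqnzqn"  [S₁.pre ++ S₁.lab]
33. n0.mk = true  [S₁.mk == true]
34. n0.lab = "vxn"  [B.off ++ "n"]
35. n0.wid = -2  [B.key + a.ok + 3]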